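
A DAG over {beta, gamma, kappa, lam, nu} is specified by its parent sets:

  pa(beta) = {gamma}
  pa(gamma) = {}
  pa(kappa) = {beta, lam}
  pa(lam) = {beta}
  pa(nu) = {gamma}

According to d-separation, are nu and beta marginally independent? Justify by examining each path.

No

The only undirected path from nu to beta is:
Path 1: nu ← gamma → beta
  gamma is a fork and gamma is not conditioned on — no node blocks this path, so it is active.
At least one path is unblocked, so d-separation fails.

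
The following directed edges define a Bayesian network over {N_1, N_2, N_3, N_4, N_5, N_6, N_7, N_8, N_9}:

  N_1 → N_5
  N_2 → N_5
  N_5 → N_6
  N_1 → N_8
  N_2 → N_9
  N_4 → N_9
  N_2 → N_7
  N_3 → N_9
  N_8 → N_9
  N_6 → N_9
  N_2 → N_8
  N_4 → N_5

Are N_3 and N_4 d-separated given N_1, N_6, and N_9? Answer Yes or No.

There are 6 undirected paths between N_3 and N_4; checking each against the conditioning set {N_1, N_6, N_9}:
Path 1: N_3 → N_9 ← N_8 ← N_1 → N_5 ← N_4
  N_1 is a fork here and N_1 is conditioned on, so the path is blocked at N_1.
Path 2: N_3 → N_9 ← N_8 ← N_2 → N_5 ← N_4
  N_9 is a collider and N_9 is conditioned on, which opens it; N_8 is a chain and N_8 is not conditioned on; N_2 is a fork and N_2 is not conditioned on; N_5 is a collider and its descendant N_9 is conditioned on, which opens it — no node blocks this path, so it is active.
Path 3: N_3 → N_9 ← N_6 ← N_5 ← N_4
  N_6 is a chain here and N_6 is conditioned on, so the path is blocked at N_6.
Path 4: N_3 → N_9 ← N_4
  N_9 is a collider and N_9 is conditioned on, which opens it — no node blocks this path, so it is active.
Path 5: N_3 → N_9 ← N_2 → N_5 ← N_4
  N_9 is a collider and N_9 is conditioned on, which opens it; N_2 is a fork and N_2 is not conditioned on; N_5 is a collider and its descendant N_9 is conditioned on, which opens it — no node blocks this path, so it is active.
Path 6: N_3 → N_9 ← N_2 → N_8 ← N_1 → N_5 ← N_4
  N_1 is a fork here and N_1 is conditioned on, so the path is blocked at N_1.
Since the path N_3 → N_9 ← N_8 ← N_2 → N_5 ← N_4 is active, N_3 and N_4 are not d-separated given {N_1, N_6, N_9}.

No — N_3 and N_4 are not d-separated given {N_1, N_6, N_9}.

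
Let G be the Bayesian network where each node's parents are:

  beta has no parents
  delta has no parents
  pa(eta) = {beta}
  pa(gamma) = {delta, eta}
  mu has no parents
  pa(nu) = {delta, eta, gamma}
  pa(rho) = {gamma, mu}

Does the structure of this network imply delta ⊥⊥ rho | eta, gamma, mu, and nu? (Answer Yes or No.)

Yes — delta and rho are d-separated given {eta, gamma, mu, nu}.

There are 3 undirected paths between delta and rho; checking each against the conditioning set {eta, gamma, mu, nu}:
Path 1: delta → nu ← eta → gamma → rho
  eta is a fork here and eta is conditioned on, so the path is blocked at eta.
Path 2: delta → nu ← gamma → rho
  gamma is a fork here and gamma is conditioned on, so the path is blocked at gamma.
Path 3: delta → gamma → rho
  gamma is a chain here and gamma is conditioned on, so the path is blocked at gamma.
Every path is blocked, so delta and rho are d-separated given {eta, gamma, mu, nu}.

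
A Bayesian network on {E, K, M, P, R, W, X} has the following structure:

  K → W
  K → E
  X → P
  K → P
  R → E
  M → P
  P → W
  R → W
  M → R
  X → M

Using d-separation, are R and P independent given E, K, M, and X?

Enumerating the 6 paths from R to P and testing each for blocking by {E, K, M, X}:
  1. R → W ← K → P — W:collider[blocks]; K:fork[blocks] ⇒ blocked
  2. R → W ← P — W:collider[blocks] ⇒ blocked
  3. R → E ← K → W ← P — E:collider[open]; K:fork[blocks]; W:collider[blocks] ⇒ blocked
  4. R → E ← K → P — E:collider[open]; K:fork[blocks] ⇒ blocked
  5. R ← M ← X → P — M:chain[blocks]; X:fork[blocks] ⇒ blocked
  6. R ← M → P — M:fork[blocks] ⇒ blocked
All paths are blocked; R ⊥ P | {E, K, M, X} holds.

Yes — R and P are d-separated given {E, K, M, X}.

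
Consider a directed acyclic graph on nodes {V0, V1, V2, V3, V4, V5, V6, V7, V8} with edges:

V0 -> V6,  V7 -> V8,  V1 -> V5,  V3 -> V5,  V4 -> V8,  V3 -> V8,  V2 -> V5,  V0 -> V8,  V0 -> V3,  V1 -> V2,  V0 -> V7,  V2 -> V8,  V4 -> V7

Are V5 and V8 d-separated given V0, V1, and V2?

We examine all 6 paths between V5 and V8:
  1. V5 ← V2 → V8 — V2:fork[blocks] ⇒ blocked
  2. V5 ← V3 → V8 — V3:fork[open] ⇒ active
  3. V5 ← V3 ← V0 → V7 ← V4 → V8 — V3:chain[open]; V0:fork[blocks]; V7:collider[blocks]; V4:fork[open] ⇒ blocked
  4. V5 ← V3 ← V0 → V7 → V8 — V3:chain[open]; V0:fork[blocks]; V7:chain[open] ⇒ blocked
  5. V5 ← V3 ← V0 → V8 — V3:chain[open]; V0:fork[blocks] ⇒ blocked
  6. V5 ← V1 → V2 → V8 — V1:fork[blocks]; V2:chain[blocks] ⇒ blocked
Because an active path exists, V5 and V8 are not d-separated.

No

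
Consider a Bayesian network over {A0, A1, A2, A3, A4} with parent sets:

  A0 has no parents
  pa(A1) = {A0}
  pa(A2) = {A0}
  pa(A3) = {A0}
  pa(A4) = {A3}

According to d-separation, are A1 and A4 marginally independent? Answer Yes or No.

No

There is one path between A1 and A4:
Path 1: A1 ← A0 → A3 → A4
  A0 is a fork and A0 is not conditioned on; A3 is a chain and A3 is not conditioned on — no node blocks this path, so it is active.
At least one path is unblocked, so d-separation fails.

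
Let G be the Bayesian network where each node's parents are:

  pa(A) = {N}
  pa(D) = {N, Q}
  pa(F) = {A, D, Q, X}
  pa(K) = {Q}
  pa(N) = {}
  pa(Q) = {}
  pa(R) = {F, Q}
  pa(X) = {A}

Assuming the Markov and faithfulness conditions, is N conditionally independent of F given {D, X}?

No

Enumerating the 5 paths from N to F and testing each for blocking by {D, X}:
  1. N → A → X → F — A:chain[open]; X:chain[blocks] ⇒ blocked
  2. N → A → F — A:chain[open] ⇒ active
  3. N → D ← Q → F — D:collider[open]; Q:fork[open] ⇒ active
  4. N → D ← Q → R ← F — D:collider[open]; Q:fork[open]; R:collider[blocks] ⇒ blocked
  5. N → D → F — D:chain[blocks] ⇒ blocked
Since the path N → A → F is active, N and F are not d-separated given {D, X}.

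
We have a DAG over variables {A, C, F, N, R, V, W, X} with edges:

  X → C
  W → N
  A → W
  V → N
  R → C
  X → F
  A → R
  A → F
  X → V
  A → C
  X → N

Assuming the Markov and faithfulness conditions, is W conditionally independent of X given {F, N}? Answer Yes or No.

We examine all 5 paths between W and X:
Path 1: W → N ← X
  N is a collider and N is conditioned on, which opens it — no node blocks this path, so it is active.
Path 2: W → N ← V ← X
  N is a collider and N is conditioned on, which opens it; V is a chain and V is not conditioned on — no node blocks this path, so it is active.
Path 3: W ← A → R → C ← X
  C is a collider here and neither C nor any of its descendants is conditioned on, so the collider stays closed — the path is blocked at C.
Path 4: W ← A → F ← X
  A is a fork and A is not conditioned on; F is a collider and F is conditioned on, which opens it — no node blocks this path, so it is active.
Path 5: W ← A → C ← X
  C is a collider here and neither C nor any of its descendants is conditioned on, so the collider stays closed — the path is blocked at C.
Because an active path exists, W and X are not d-separated.

No — W and X are not d-separated given {F, N}.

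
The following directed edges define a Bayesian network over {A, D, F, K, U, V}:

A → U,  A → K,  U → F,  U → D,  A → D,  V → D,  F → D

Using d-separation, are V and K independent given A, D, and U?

Yes

There are 3 undirected paths between V and K; checking each against the conditioning set {A, D, U}:
Path 1: V → D ← A → K
  A is a fork here and A is conditioned on, so the path is blocked at A.
Path 2: V → D ← F ← U ← A → K
  U is a chain here and U is conditioned on, so the path is blocked at U.
Path 3: V → D ← U ← A → K
  U is a chain here and U is conditioned on, so the path is blocked at U.
Since every path is blocked, d-separation holds.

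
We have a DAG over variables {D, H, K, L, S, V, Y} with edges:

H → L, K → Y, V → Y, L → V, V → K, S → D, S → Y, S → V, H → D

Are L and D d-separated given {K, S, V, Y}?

No

We examine all 4 paths between L and D:
Path 1: L → V → K → Y ← S → D
  V is a chain here and V is conditioned on, so the path is blocked at V.
Path 2: L → V ← S → D
  S is a fork here and S is conditioned on, so the path is blocked at S.
Path 3: L → V → Y ← S → D
  V is a chain here and V is conditioned on, so the path is blocked at V.
Path 4: L ← H → D
  H is a fork and H is not conditioned on — no node blocks this path, so it is active.
At least one path is unblocked, so d-separation fails.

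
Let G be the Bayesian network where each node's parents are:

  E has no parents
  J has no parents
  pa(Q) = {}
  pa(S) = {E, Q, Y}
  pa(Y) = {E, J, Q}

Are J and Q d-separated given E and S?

No

We examine all 3 paths between J and Q:
  1. J → Y → S ← Q — Y:chain[open]; S:collider[open] ⇒ active
  2. J → Y ← E → S ← Q — Y:collider[open]; E:fork[blocks]; S:collider[open] ⇒ blocked
  3. J → Y ← Q — Y:collider[open] ⇒ active
Since the path J → Y → S ← Q is active, J and Q are not d-separated given {E, S}.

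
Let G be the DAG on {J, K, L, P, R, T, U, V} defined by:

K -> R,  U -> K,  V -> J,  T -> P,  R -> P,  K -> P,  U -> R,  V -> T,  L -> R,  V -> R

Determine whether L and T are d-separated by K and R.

Enumerating the 4 paths from L to T and testing each for blocking by {K, R}:
Path 1: L → R ← K → P ← T
  K is a fork here and K is conditioned on, so the path is blocked at K.
Path 2: L → R → P ← T
  R is a chain here and R is conditioned on, so the path is blocked at R.
Path 3: L → R ← U → K → P ← T
  K is a chain here and K is conditioned on, so the path is blocked at K.
Path 4: L → R ← V → T
  R is a collider and R is conditioned on, which opens it; V is a fork and V is not conditioned on — no node blocks this path, so it is active.
At least one path is unblocked, so d-separation fails.

No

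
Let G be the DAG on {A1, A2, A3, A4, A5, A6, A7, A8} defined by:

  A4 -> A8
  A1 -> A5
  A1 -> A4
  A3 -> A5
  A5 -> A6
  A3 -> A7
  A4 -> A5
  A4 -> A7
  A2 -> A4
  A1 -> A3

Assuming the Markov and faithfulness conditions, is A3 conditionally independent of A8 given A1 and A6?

No

5 paths connect A3 and A8; each must be blocked for d-separation to hold:
  1. A3 → A5 ← A4 → A8 — A5:collider[open]; A4:fork[open] ⇒ active
  2. A3 → A5 ← A1 → A4 → A8 — A5:collider[open]; A1:fork[blocks]; A4:chain[open] ⇒ blocked
  3. A3 ← A1 → A4 → A8 — A1:fork[blocks]; A4:chain[open] ⇒ blocked
  4. A3 ← A1 → A5 ← A4 → A8 — A1:fork[blocks]; A5:collider[open]; A4:fork[open] ⇒ blocked
  5. A3 → A7 ← A4 → A8 — A7:collider[blocks]; A4:fork[open] ⇒ blocked
Since the path A3 → A5 ← A4 → A8 is active, A3 and A8 are not d-separated given {A1, A6}.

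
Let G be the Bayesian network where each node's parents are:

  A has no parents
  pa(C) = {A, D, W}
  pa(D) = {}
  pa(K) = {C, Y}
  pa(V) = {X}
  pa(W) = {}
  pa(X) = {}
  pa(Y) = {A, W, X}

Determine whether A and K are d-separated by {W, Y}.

We examine all 4 paths between A and K:
Path 1: A → C ← W → Y → K
  C is a collider here and neither C nor any of its descendants is conditioned on, so the collider stays closed — the path is blocked at C.
Path 2: A → C → K
  C is a chain and C is not conditioned on — no node blocks this path, so it is active.
Path 3: A → Y ← W → C → K
  W is a fork here and W is conditioned on, so the path is blocked at W.
Path 4: A → Y → K
  Y is a chain here and Y is conditioned on, so the path is blocked at Y.
Because an active path exists, A and K are not d-separated.

No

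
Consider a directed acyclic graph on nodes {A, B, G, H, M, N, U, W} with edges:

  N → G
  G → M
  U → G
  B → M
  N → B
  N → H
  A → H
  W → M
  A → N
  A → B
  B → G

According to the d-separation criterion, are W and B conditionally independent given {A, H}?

Yes

Enumerating the 5 paths from W to B and testing each for blocking by {A, H}:
  1. W → M ← B — M:collider[blocks] ⇒ blocked
  2. W → M ← G ← B — M:collider[blocks]; G:chain[open] ⇒ blocked
  3. W → M ← G ← N ← A → B — M:collider[blocks]; G:chain[open]; N:chain[open]; A:fork[blocks] ⇒ blocked
  4. W → M ← G ← N → H ← A → B — M:collider[blocks]; G:chain[open]; N:fork[open]; H:collider[open]; A:fork[blocks] ⇒ blocked
  5. W → M ← G ← N → B — M:collider[blocks]; G:chain[open]; N:fork[open] ⇒ blocked
Since every path is blocked, d-separation holds.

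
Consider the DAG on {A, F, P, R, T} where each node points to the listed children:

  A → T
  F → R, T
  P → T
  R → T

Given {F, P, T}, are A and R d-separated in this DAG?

Enumerating the 2 paths from A to R and testing each for blocking by {F, P, T}:
  1. A → T ← R — T:collider[open] ⇒ active
  2. A → T ← F → R — T:collider[open]; F:fork[blocks] ⇒ blocked
Since the path A → T ← R is active, A and R are not d-separated given {F, P, T}.

No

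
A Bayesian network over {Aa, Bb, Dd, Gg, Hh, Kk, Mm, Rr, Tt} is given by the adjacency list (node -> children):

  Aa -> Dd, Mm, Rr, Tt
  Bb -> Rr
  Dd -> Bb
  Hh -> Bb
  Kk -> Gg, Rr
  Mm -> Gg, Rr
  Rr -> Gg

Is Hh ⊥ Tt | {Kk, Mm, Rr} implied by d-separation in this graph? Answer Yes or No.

We examine all 5 paths between Hh and Tt:
Path 1: Hh → Bb → Rr ← Mm ← Aa → Tt
  Mm is a chain here and Mm is conditioned on, so the path is blocked at Mm.
Path 2: Hh → Bb → Rr ← Aa → Tt
  Bb is a chain and Bb is not conditioned on; Rr is a collider and Rr is conditioned on, which opens it; Aa is a fork and Aa is not conditioned on — no node blocks this path, so it is active.
Path 3: Hh → Bb → Rr ← Kk → Gg ← Mm ← Aa → Tt
  Kk is a fork here and Kk is conditioned on, so the path is blocked at Kk.
Path 4: Hh → Bb → Rr → Gg ← Mm ← Aa → Tt
  Rr is a chain here and Rr is conditioned on, so the path is blocked at Rr.
Path 5: Hh → Bb ← Dd ← Aa → Tt
  Bb is a collider and its descendant Rr is conditioned on, which opens it; Dd is a chain and Dd is not conditioned on; Aa is a fork and Aa is not conditioned on — no node blocks this path, so it is active.
Since the path Hh → Bb → Rr ← Aa → Tt is active, Hh and Tt are not d-separated given {Kk, Mm, Rr}.

No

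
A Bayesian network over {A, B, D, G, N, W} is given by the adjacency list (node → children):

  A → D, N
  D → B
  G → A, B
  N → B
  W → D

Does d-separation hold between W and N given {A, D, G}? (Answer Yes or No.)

We examine all 4 paths between W and N:
Path 1: W → D → B ← N
  D is a chain here and D is conditioned on, so the path is blocked at D.
Path 2: W → D → B ← G → A → N
  D is a chain here and D is conditioned on, so the path is blocked at D.
Path 3: W → D ← A → N
  A is a fork here and A is conditioned on, so the path is blocked at A.
Path 4: W → D ← A ← G → B ← N
  A is a chain here and A is conditioned on, so the path is blocked at A.
Since every path is blocked, d-separation holds.

Yes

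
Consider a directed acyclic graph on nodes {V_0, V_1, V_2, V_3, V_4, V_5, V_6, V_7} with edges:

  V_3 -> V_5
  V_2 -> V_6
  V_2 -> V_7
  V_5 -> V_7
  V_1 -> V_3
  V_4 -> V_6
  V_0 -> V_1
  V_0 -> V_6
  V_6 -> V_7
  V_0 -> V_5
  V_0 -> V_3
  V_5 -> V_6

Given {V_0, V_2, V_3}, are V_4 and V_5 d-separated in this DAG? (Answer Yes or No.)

Enumerating the 6 paths from V_4 to V_5 and testing each for blocking by {V_0, V_2, V_3}:
  1. V_4 → V_6 → V_7 ← V_5 — V_6:chain[open]; V_7:collider[blocks] ⇒ blocked
  2. V_4 → V_6 ← V_5 — V_6:collider[blocks] ⇒ blocked
  3. V_4 → V_6 ← V_0 → V_1 → V_3 → V_5 — V_6:collider[blocks]; V_0:fork[blocks]; V_1:chain[open]; V_3:chain[blocks] ⇒ blocked
  4. V_4 → V_6 ← V_0 → V_3 → V_5 — V_6:collider[blocks]; V_0:fork[blocks]; V_3:chain[blocks] ⇒ blocked
  5. V_4 → V_6 ← V_0 → V_5 — V_6:collider[blocks]; V_0:fork[blocks] ⇒ blocked
  6. V_4 → V_6 ← V_2 → V_7 ← V_5 — V_6:collider[blocks]; V_2:fork[blocks]; V_7:collider[blocks] ⇒ blocked
Since every path is blocked, d-separation holds.

Yes — V_4 and V_5 are d-separated given {V_0, V_2, V_3}.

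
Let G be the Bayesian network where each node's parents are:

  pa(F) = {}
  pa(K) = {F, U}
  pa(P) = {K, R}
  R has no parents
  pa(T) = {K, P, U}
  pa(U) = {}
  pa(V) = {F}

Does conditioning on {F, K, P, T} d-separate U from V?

Enumerating the 3 paths from U to V and testing each for blocking by {F, K, P, T}:
Path 1: U → T ← P ← K ← F → V
  P is a chain here and P is conditioned on, so the path is blocked at P.
Path 2: U → T ← K ← F → V
  K is a chain here and K is conditioned on, so the path is blocked at K.
Path 3: U → K ← F → V
  F is a fork here and F is conditioned on, so the path is blocked at F.
Since every path is blocked, d-separation holds.

Yes — U and V are d-separated given {F, K, P, T}.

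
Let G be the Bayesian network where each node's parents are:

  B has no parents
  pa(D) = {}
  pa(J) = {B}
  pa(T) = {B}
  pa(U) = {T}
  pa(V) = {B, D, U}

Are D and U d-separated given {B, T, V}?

Enumerating the 2 paths from D to U and testing each for blocking by {B, T, V}:
Path 1: D → V ← B → T → U
  B is a fork here and B is conditioned on, so the path is blocked at B.
Path 2: D → V ← U
  V is a collider and V is conditioned on, which opens it — no node blocks this path, so it is active.
Since the path D → V ← U is active, D and U are not d-separated given {B, T, V}.

No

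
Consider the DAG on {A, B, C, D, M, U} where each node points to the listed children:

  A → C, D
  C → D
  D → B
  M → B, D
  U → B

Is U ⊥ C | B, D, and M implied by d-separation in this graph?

We examine all 4 paths between U and C:
  1. U → B ← M → D ← C — B:collider[open]; M:fork[blocks]; D:collider[open] ⇒ blocked
  2. U → B ← M → D ← A → C — B:collider[open]; M:fork[blocks]; D:collider[open]; A:fork[open] ⇒ blocked
  3. U → B ← D ← C — B:collider[open]; D:chain[blocks] ⇒ blocked
  4. U → B ← D ← A → C — B:collider[open]; D:chain[blocks]; A:fork[open] ⇒ blocked
Every path is blocked, so U and C are d-separated given {B, D, M}.

Yes — U and C are d-separated given {B, D, M}.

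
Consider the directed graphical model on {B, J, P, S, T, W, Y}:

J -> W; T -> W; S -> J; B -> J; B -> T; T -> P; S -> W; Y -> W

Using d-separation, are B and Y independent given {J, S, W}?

We examine all 3 paths between B and Y:
Path 1: B → T → W ← Y
  T is a chain and T is not conditioned on; W is a collider and W is conditioned on, which opens it — no node blocks this path, so it is active.
Path 2: B → J ← S → W ← Y
  S is a fork here and S is conditioned on, so the path is blocked at S.
Path 3: B → J → W ← Y
  J is a chain here and J is conditioned on, so the path is blocked at J.
Because an active path exists, B and Y are not d-separated.

No — B and Y are not d-separated given {J, S, W}.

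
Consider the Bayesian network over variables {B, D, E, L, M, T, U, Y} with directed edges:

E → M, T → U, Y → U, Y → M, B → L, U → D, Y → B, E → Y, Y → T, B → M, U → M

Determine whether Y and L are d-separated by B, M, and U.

Yes

5 paths connect Y and L; each must be blocked for d-separation to hold:
Path 1: Y → M ← B → L
  B is a fork here and B is conditioned on, so the path is blocked at B.
Path 2: Y → B → L
  B is a chain here and B is conditioned on, so the path is blocked at B.
Path 3: Y ← E → M ← B → L
  B is a fork here and B is conditioned on, so the path is blocked at B.
Path 4: Y → U → M ← B → L
  U is a chain here and U is conditioned on, so the path is blocked at U.
Path 5: Y → T → U → M ← B → L
  U is a chain here and U is conditioned on, so the path is blocked at U.
All paths are blocked; Y ⊥ L | {B, M, U} holds.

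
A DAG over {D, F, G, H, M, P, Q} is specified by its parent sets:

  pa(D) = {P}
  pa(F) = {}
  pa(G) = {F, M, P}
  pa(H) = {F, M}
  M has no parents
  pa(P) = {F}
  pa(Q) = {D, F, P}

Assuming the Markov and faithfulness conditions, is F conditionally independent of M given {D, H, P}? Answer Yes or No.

Enumerating the 5 paths from F to M and testing each for blocking by {D, H, P}:
Path 1: F → Q ← D ← P → G ← M
  Q is a collider here and neither Q nor any of its descendants is conditioned on, so the collider stays closed — the path is blocked at Q.
Path 2: F → Q ← P → G ← M
  Q is a collider here and neither Q nor any of its descendants is conditioned on, so the collider stays closed — the path is blocked at Q.
Path 3: F → H ← M
  H is a collider and H is conditioned on, which opens it — no node blocks this path, so it is active.
Path 4: F → P → G ← M
  P is a chain here and P is conditioned on, so the path is blocked at P.
Path 5: F → G ← M
  G is a collider here and neither G nor any of its descendants is conditioned on, so the collider stays closed — the path is blocked at G.
Because an active path exists, F and M are not d-separated.

No — F and M are not d-separated given {D, H, P}.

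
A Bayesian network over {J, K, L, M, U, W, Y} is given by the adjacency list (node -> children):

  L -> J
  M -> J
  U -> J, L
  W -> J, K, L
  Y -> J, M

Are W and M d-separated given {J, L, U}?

No

6 paths connect W and M; each must be blocked for d-separation to hold:
  1. W → J ← M — J:collider[open] ⇒ active
  2. W → J ← Y → M — J:collider[open]; Y:fork[open] ⇒ active
  3. W → L → J ← M — L:chain[blocks]; J:collider[open] ⇒ blocked
  4. W → L → J ← Y → M — L:chain[blocks]; J:collider[open]; Y:fork[open] ⇒ blocked
  5. W → L ← U → J ← M — L:collider[open]; U:fork[blocks]; J:collider[open] ⇒ blocked
  6. W → L ← U → J ← Y → M — L:collider[open]; U:fork[blocks]; J:collider[open]; Y:fork[open] ⇒ blocked
At least one path is unblocked, so d-separation fails.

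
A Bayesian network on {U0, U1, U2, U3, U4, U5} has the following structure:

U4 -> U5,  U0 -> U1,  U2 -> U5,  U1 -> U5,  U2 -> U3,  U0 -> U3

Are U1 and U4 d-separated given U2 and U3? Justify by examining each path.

We examine all 2 paths between U1 and U4:
  1. U1 ← U0 → U3 ← U2 → U5 ← U4 — U0:fork[open]; U3:collider[open]; U2:fork[blocks]; U5:collider[blocks] ⇒ blocked
  2. U1 → U5 ← U4 — U5:collider[blocks] ⇒ blocked
Every path is blocked, so U1 and U4 are d-separated given {U2, U3}.

Yes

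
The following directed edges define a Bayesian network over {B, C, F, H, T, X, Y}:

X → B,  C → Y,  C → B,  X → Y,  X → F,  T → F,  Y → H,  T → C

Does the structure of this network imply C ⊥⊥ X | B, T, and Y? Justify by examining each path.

No

Enumerating the 3 paths from C to X and testing each for blocking by {B, T, Y}:
Path 1: C → B ← X
  B is a collider and B is conditioned on, which opens it — no node blocks this path, so it is active.
Path 2: C ← T → F ← X
  T is a fork here and T is conditioned on, so the path is blocked at T.
Path 3: C → Y ← X
  Y is a collider and Y is conditioned on, which opens it — no node blocks this path, so it is active.
Since the path C → B ← X is active, C and X are not d-separated given {B, T, Y}.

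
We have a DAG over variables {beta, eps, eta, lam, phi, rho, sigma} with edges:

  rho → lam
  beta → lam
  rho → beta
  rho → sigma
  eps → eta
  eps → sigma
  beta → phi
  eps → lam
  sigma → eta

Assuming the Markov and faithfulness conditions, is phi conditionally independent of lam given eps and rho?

No

4 paths connect phi and lam; each must be blocked for d-separation to hold:
  1. phi ← beta ← rho → sigma → eta ← eps → lam — beta:chain[open]; rho:fork[blocks]; sigma:chain[open]; eta:collider[blocks]; eps:fork[blocks] ⇒ blocked
  2. phi ← beta ← rho → sigma ← eps → lam — beta:chain[open]; rho:fork[blocks]; sigma:collider[blocks]; eps:fork[blocks] ⇒ blocked
  3. phi ← beta ← rho → lam — beta:chain[open]; rho:fork[blocks] ⇒ blocked
  4. phi ← beta → lam — beta:fork[open] ⇒ active
Because an active path exists, phi and lam are not d-separated.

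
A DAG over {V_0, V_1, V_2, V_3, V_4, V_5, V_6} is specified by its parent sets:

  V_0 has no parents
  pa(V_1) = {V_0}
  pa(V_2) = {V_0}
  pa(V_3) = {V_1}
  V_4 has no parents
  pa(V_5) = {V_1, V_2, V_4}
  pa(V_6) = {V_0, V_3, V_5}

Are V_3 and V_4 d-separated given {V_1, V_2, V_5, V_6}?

6 paths connect V_3 and V_4; each must be blocked for d-separation to hold:
Path 1: V_3 → V_6 ← V_5 ← V_4
  V_5 is a chain here and V_5 is conditioned on, so the path is blocked at V_5.
Path 2: V_3 → V_6 ← V_0 → V_2 → V_5 ← V_4
  V_2 is a chain here and V_2 is conditioned on, so the path is blocked at V_2.
Path 3: V_3 → V_6 ← V_0 → V_1 → V_5 ← V_4
  V_1 is a chain here and V_1 is conditioned on, so the path is blocked at V_1.
Path 4: V_3 ← V_1 → V_5 ← V_4
  V_1 is a fork here and V_1 is conditioned on, so the path is blocked at V_1.
Path 5: V_3 ← V_1 ← V_0 → V_6 ← V_5 ← V_4
  V_1 is a chain here and V_1 is conditioned on, so the path is blocked at V_1.
Path 6: V_3 ← V_1 ← V_0 → V_2 → V_5 ← V_4
  V_1 is a chain here and V_1 is conditioned on, so the path is blocked at V_1.
Every path is blocked, so V_3 and V_4 are d-separated given {V_1, V_2, V_5, V_6}.

Yes — V_3 and V_4 are d-separated given {V_1, V_2, V_5, V_6}.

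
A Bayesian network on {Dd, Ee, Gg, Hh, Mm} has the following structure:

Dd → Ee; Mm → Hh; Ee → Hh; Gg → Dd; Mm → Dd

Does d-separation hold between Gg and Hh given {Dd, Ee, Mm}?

Enumerating the 2 paths from Gg to Hh and testing each for blocking by {Dd, Ee, Mm}:
Path 1: Gg → Dd ← Mm → Hh
  Mm is a fork here and Mm is conditioned on, so the path is blocked at Mm.
Path 2: Gg → Dd → Ee → Hh
  Dd is a chain here and Dd is conditioned on, so the path is blocked at Dd.
Every path is blocked, so Gg and Hh are d-separated given {Dd, Ee, Mm}.

Yes — Gg and Hh are d-separated given {Dd, Ee, Mm}.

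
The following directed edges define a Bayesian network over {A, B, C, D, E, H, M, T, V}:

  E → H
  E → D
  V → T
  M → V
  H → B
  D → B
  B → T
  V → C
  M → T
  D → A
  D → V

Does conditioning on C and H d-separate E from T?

No

There are 6 undirected paths between E and T; checking each against the conditioning set {C, H}:
  1. E → D → V → T — D:chain[open]; V:chain[open] ⇒ active
  2. E → D → V ← M → T — D:chain[open]; V:collider[open]; M:fork[open] ⇒ active
  3. E → D → B → T — D:chain[open]; B:chain[open] ⇒ active
  4. E → H → B → T — H:chain[blocks]; B:chain[open] ⇒ blocked
  5. E → H → B ← D → V → T — H:chain[blocks]; B:collider[blocks]; D:fork[open]; V:chain[open] ⇒ blocked
  6. E → H → B ← D → V ← M → T — H:chain[blocks]; B:collider[blocks]; D:fork[open]; V:collider[open]; M:fork[open] ⇒ blocked
Because an active path exists, E and T are not d-separated.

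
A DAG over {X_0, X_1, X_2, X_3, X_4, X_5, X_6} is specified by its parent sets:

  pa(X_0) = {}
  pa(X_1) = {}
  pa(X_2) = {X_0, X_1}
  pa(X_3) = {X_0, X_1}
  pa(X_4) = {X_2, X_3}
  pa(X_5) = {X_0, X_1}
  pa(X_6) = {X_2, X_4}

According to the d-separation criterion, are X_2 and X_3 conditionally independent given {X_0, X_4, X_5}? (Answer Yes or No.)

No — X_2 and X_3 are not d-separated given {X_0, X_4, X_5}.

We examine all 6 paths between X_2 and X_3:
Path 1: X_2 → X_6 ← X_4 ← X_3
  X_6 is a collider here and neither X_6 nor any of its descendants is conditioned on, so the collider stays closed — the path is blocked at X_6.
Path 2: X_2 → X_4 ← X_3
  X_4 is a collider and X_4 is conditioned on, which opens it — no node blocks this path, so it is active.
Path 3: X_2 ← X_0 → X_3
  X_0 is a fork here and X_0 is conditioned on, so the path is blocked at X_0.
Path 4: X_2 ← X_0 → X_5 ← X_1 → X_3
  X_0 is a fork here and X_0 is conditioned on, so the path is blocked at X_0.
Path 5: X_2 ← X_1 → X_3
  X_1 is a fork and X_1 is not conditioned on — no node blocks this path, so it is active.
Path 6: X_2 ← X_1 → X_5 ← X_0 → X_3
  X_0 is a fork here and X_0 is conditioned on, so the path is blocked at X_0.
Because an active path exists, X_2 and X_3 are not d-separated.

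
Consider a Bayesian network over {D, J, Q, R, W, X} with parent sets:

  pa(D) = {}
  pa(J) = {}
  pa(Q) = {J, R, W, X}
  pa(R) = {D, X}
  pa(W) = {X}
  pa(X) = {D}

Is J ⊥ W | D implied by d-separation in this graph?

Yes — J and W are d-separated given {D}.

There are 4 undirected paths between J and W; checking each against the conditioning set {D}:
Path 1: J → Q ← X → W
  Q is a collider here and neither Q nor any of its descendants is conditioned on, so the collider stays closed — the path is blocked at Q.
Path 2: J → Q ← R ← X → W
  Q is a collider here and neither Q nor any of its descendants is conditioned on, so the collider stays closed — the path is blocked at Q.
Path 3: J → Q ← R ← D → X → W
  Q is a collider here and neither Q nor any of its descendants is conditioned on, so the collider stays closed — the path is blocked at Q.
Path 4: J → Q ← W
  Q is a collider here and neither Q nor any of its descendants is conditioned on, so the collider stays closed — the path is blocked at Q.
All paths are blocked; J ⊥ W | {D} holds.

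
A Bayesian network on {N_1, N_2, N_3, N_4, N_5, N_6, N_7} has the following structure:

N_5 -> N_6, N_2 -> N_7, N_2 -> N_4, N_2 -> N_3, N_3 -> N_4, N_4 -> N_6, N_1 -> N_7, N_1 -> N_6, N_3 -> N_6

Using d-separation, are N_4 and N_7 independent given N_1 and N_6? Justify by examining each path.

No

Enumerating the 6 paths from N_4 to N_7 and testing each for blocking by {N_1, N_6}:
Path 1: N_4 ← N_3 → N_6 ← N_1 → N_7
  N_1 is a fork here and N_1 is conditioned on, so the path is blocked at N_1.
Path 2: N_4 ← N_3 ← N_2 → N_7
  N_3 is a chain and N_3 is not conditioned on; N_2 is a fork and N_2 is not conditioned on — no node blocks this path, so it is active.
Path 3: N_4 → N_6 ← N_3 ← N_2 → N_7
  N_6 is a collider and N_6 is conditioned on, which opens it; N_3 is a chain and N_3 is not conditioned on; N_2 is a fork and N_2 is not conditioned on — no node blocks this path, so it is active.
Path 4: N_4 → N_6 ← N_1 → N_7
  N_1 is a fork here and N_1 is conditioned on, so the path is blocked at N_1.
Path 5: N_4 ← N_2 → N_3 → N_6 ← N_1 → N_7
  N_1 is a fork here and N_1 is conditioned on, so the path is blocked at N_1.
Path 6: N_4 ← N_2 → N_7
  N_2 is a fork and N_2 is not conditioned on — no node blocks this path, so it is active.
Since the path N_4 ← N_3 ← N_2 → N_7 is active, N_4 and N_7 are not d-separated given {N_1, N_6}.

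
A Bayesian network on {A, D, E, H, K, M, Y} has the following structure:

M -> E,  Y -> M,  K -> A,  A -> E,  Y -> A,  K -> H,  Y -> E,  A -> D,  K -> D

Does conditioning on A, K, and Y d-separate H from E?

6 paths connect H and E; each must be blocked for d-separation to hold:
  1. H ← K → D ← A → E — K:fork[blocks]; D:collider[blocks]; A:fork[blocks] ⇒ blocked
  2. H ← K → D ← A ← Y → M → E — K:fork[blocks]; D:collider[blocks]; A:chain[blocks]; Y:fork[blocks]; M:chain[open] ⇒ blocked
  3. H ← K → D ← A ← Y → E — K:fork[blocks]; D:collider[blocks]; A:chain[blocks]; Y:fork[blocks] ⇒ blocked
  4. H ← K → A → E — K:fork[blocks]; A:chain[blocks] ⇒ blocked
  5. H ← K → A ← Y → M → E — K:fork[blocks]; A:collider[open]; Y:fork[blocks]; M:chain[open] ⇒ blocked
  6. H ← K → A ← Y → E — K:fork[blocks]; A:collider[open]; Y:fork[blocks] ⇒ blocked
All paths are blocked; H ⊥ E | {A, K, Y} holds.

Yes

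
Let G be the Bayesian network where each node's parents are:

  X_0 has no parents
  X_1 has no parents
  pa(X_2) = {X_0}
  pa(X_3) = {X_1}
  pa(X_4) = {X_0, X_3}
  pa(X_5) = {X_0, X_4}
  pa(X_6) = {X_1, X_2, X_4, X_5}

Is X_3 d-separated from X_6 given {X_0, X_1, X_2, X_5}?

No

There are 6 undirected paths between X_3 and X_6; checking each against the conditioning set {X_0, X_1, X_2, X_5}:
  1. X_3 ← X_1 → X_6 — X_1:fork[blocks] ⇒ blocked
  2. X_3 → X_4 ← X_0 → X_2 → X_6 — X_4:collider[open]; X_0:fork[blocks]; X_2:chain[blocks] ⇒ blocked
  3. X_3 → X_4 ← X_0 → X_5 → X_6 — X_4:collider[open]; X_0:fork[blocks]; X_5:chain[blocks] ⇒ blocked
  4. X_3 → X_4 → X_6 — X_4:chain[open] ⇒ active
  5. X_3 → X_4 → X_5 ← X_0 → X_2 → X_6 — X_4:chain[open]; X_5:collider[open]; X_0:fork[blocks]; X_2:chain[blocks] ⇒ blocked
  6. X_3 → X_4 → X_5 → X_6 — X_4:chain[open]; X_5:chain[blocks] ⇒ blocked
Because an active path exists, X_3 and X_6 are not d-separated.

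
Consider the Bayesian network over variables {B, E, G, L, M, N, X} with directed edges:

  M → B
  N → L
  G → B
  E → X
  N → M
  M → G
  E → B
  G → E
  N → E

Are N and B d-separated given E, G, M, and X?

6 paths connect N and B; each must be blocked for d-separation to hold:
Path 1: N → M → B
  M is a chain here and M is conditioned on, so the path is blocked at M.
Path 2: N → M → G → B
  M is a chain here and M is conditioned on, so the path is blocked at M.
Path 3: N → M → G → E → B
  M is a chain here and M is conditioned on, so the path is blocked at M.
Path 4: N → E → B
  E is a chain here and E is conditioned on, so the path is blocked at E.
Path 5: N → E ← G → B
  G is a fork here and G is conditioned on, so the path is blocked at G.
Path 6: N → E ← G ← M → B
  G is a chain here and G is conditioned on, so the path is blocked at G.
All paths are blocked; N ⊥ B | {E, G, M, X} holds.

Yes — N and B are d-separated given {E, G, M, X}.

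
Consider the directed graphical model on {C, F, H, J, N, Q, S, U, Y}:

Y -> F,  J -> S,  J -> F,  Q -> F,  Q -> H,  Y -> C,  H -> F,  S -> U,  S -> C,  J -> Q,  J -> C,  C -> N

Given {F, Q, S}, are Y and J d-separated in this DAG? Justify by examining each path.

There are 5 undirected paths between Y and J; checking each against the conditioning set {F, Q, S}:
  1. Y → F ← J — F:collider[open] ⇒ active
  2. Y → F ← Q ← J — F:collider[open]; Q:chain[blocks] ⇒ blocked
  3. Y → F ← H ← Q ← J — F:collider[open]; H:chain[open]; Q:chain[blocks] ⇒ blocked
  4. Y → C ← J — C:collider[blocks] ⇒ blocked
  5. Y → C ← S ← J — C:collider[blocks]; S:chain[blocks] ⇒ blocked
Because an active path exists, Y and J are not d-separated.

No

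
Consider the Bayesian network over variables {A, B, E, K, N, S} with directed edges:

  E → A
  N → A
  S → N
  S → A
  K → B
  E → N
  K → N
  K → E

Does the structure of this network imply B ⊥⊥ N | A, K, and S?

4 paths connect B and N; each must be blocked for d-separation to hold:
Path 1: B ← K → N
  K is a fork here and K is conditioned on, so the path is blocked at K.
Path 2: B ← K → E → N
  K is a fork here and K is conditioned on, so the path is blocked at K.
Path 3: B ← K → E → A ← S → N
  K is a fork here and K is conditioned on, so the path is blocked at K.
Path 4: B ← K → E → A ← N
  K is a fork here and K is conditioned on, so the path is blocked at K.
Every path is blocked, so B and N are d-separated given {A, K, S}.

Yes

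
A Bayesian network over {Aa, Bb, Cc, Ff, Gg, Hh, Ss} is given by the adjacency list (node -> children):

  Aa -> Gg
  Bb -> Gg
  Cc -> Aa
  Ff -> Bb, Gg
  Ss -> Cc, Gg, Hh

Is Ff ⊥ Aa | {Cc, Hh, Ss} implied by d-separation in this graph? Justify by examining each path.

Yes — Ff and Aa are d-separated given {Cc, Hh, Ss}.

4 paths connect Ff and Aa; each must be blocked for d-separation to hold:
Path 1: Ff → Bb → Gg ← Aa
  Gg is a collider here and neither Gg nor any of its descendants is conditioned on, so the collider stays closed — the path is blocked at Gg.
Path 2: Ff → Bb → Gg ← Ss → Cc → Aa
  Gg is a collider here and neither Gg nor any of its descendants is conditioned on, so the collider stays closed — the path is blocked at Gg.
Path 3: Ff → Gg ← Aa
  Gg is a collider here and neither Gg nor any of its descendants is conditioned on, so the collider stays closed — the path is blocked at Gg.
Path 4: Ff → Gg ← Ss → Cc → Aa
  Gg is a collider here and neither Gg nor any of its descendants is conditioned on, so the collider stays closed — the path is blocked at Gg.
Since every path is blocked, d-separation holds.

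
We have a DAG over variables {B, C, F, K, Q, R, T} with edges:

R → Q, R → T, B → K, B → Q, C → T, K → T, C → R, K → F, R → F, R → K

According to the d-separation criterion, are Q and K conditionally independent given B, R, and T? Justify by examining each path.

We examine all 5 paths between Q and K:
Path 1: Q ← R → F ← K
  R is a fork here and R is conditioned on, so the path is blocked at R.
Path 2: Q ← R → T ← K
  R is a fork here and R is conditioned on, so the path is blocked at R.
Path 3: Q ← R → K
  R is a fork here and R is conditioned on, so the path is blocked at R.
Path 4: Q ← R ← C → T ← K
  R is a chain here and R is conditioned on, so the path is blocked at R.
Path 5: Q ← B → K
  B is a fork here and B is conditioned on, so the path is blocked at B.
Every path is blocked, so Q and K are d-separated given {B, R, T}.

Yes — Q and K are d-separated given {B, R, T}.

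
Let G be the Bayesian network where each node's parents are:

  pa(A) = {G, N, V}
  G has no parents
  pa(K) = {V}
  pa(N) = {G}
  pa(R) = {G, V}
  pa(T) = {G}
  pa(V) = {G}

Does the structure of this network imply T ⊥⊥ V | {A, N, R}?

4 paths connect T and V; each must be blocked for d-separation to hold:
Path 1: T ← G → R ← V
  G is a fork and G is not conditioned on; R is a collider and R is conditioned on, which opens it — no node blocks this path, so it is active.
Path 2: T ← G → V
  G is a fork and G is not conditioned on — no node blocks this path, so it is active.
Path 3: T ← G → N → A ← V
  N is a chain here and N is conditioned on, so the path is blocked at N.
Path 4: T ← G → A ← V
  G is a fork and G is not conditioned on; A is a collider and A is conditioned on, which opens it — no node blocks this path, so it is active.
Since the path T ← G → R ← V is active, T and V are not d-separated given {A, N, R}.

No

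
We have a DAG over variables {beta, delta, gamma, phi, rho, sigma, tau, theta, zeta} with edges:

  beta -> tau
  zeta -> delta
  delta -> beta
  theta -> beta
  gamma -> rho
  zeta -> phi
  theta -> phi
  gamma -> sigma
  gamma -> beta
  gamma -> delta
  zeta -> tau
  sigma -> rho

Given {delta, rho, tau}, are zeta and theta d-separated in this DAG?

Enumerating the 4 paths from zeta to theta and testing each for blocking by {delta, rho, tau}:
  1. zeta → delta → beta ← theta — delta:chain[blocks]; beta:collider[open] ⇒ blocked
  2. zeta → delta ← gamma → beta ← theta — delta:collider[open]; gamma:fork[open]; beta:collider[open] ⇒ active
  3. zeta → tau ← beta ← theta — tau:collider[open]; beta:chain[open] ⇒ active
  4. zeta → phi ← theta — phi:collider[blocks] ⇒ blocked
At least one path is unblocked, so d-separation fails.

No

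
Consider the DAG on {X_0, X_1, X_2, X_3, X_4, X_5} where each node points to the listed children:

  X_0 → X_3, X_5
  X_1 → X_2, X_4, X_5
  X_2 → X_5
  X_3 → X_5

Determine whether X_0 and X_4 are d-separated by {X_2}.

Enumerating the 4 paths from X_0 to X_4 and testing each for blocking by {X_2}:
Path 1: X_0 → X_3 → X_5 ← X_1 → X_4
  X_5 is a collider here and neither X_5 nor any of its descendants is conditioned on, so the collider stays closed — the path is blocked at X_5.
Path 2: X_0 → X_3 → X_5 ← X_2 ← X_1 → X_4
  X_5 is a collider here and neither X_5 nor any of its descendants is conditioned on, so the collider stays closed — the path is blocked at X_5.
Path 3: X_0 → X_5 ← X_1 → X_4
  X_5 is a collider here and neither X_5 nor any of its descendants is conditioned on, so the collider stays closed — the path is blocked at X_5.
Path 4: X_0 → X_5 ← X_2 ← X_1 → X_4
  X_5 is a collider here and neither X_5 nor any of its descendants is conditioned on, so the collider stays closed — the path is blocked at X_5.
Since every path is blocked, d-separation holds.

Yes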